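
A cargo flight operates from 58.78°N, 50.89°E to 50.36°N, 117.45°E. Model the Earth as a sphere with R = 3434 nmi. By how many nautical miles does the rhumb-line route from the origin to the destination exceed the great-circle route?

91 nmi

Great circle: cos σ = sin φ₁ sin φ₂ + cos φ₁ cos φ₂ cos Δλ,  σ = 0.6598 rad → d_gc = 2265.9 nmi
Rhumb line: Δψ = -0.2546, q = Δφ/Δψ = 0.5771, d_rh = R√(Δφ²+q²Δλ²) = 2356.9 nmi
Excess = 2356.9 − 2265.9 = 91.0 ≈ 91 nmi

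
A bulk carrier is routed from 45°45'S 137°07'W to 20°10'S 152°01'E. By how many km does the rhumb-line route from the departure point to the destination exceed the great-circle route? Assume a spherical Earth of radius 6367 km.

153 km

Great circle: cos σ = sin φ₁ sin φ₂ + cos φ₁ cos φ₂ cos Δλ,  σ = 1.0910 rad → d_gc = 6946.1 km
Rhumb line: Δψ = +0.5405, q = Δφ/Δψ = 0.8261, d_rh = R√(Δφ²+q²Δλ²) = 7099.4 km
Excess = 7099.4 − 6946.1 = 153.3 ≈ 153 km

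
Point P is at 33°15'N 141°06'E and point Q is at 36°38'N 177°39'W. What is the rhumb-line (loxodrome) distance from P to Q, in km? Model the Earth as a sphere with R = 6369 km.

3776 km

Rhumb course C = atan2(Δλ, Δψ) with Δψ = ln[tan(π/4+φ₂/2)/tan(π/4+φ₁/2)] = +0.0721, Δλ = +0.7199 → C = 84.28°
d = R·|Δφ| / |cos C| = 6369·0.05905 / 0.09959 = 3776 km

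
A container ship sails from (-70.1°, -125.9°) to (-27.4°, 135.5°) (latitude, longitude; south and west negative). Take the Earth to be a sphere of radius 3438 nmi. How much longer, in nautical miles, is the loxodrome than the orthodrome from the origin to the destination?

Great circle: cos σ = sin φ₁ sin φ₂ + cos φ₁ cos φ₂ cos Δλ,  σ = 1.1728 rad → d_gc = 4032.2 nmi
Rhumb line: Δψ = +1.2430, q = Δφ/Δψ = 0.5996, d_rh = R√(Δφ²+q²Δλ²) = 4375.9 nmi
Excess = 4375.9 − 4032.2 = 343.7 ≈ 344 nmi

344 nmi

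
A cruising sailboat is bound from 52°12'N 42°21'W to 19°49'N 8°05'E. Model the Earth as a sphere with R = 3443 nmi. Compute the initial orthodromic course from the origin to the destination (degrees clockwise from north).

θ = atan2( sin Δλ·cos φ₂ ,  cos φ₁ sin φ₂ − sin φ₁ cos φ₂ cos Δλ )
  = atan2(+0.7252, -0.2657) = 110.12°

110.1°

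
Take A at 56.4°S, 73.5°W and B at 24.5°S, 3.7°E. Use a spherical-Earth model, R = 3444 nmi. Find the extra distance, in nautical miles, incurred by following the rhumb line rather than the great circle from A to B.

Great circle: cos σ = sin φ₁ sin φ₂ + cos φ₁ cos φ₂ cos Δλ,  σ = 1.0962 rad → d_gc = 3775.3 nmi
Rhumb line: Δψ = +0.7563, q = Δφ/Δψ = 0.7361, d_rh = R√(Δφ²+q²Δλ²) = 3917.3 nmi
Excess = 3917.3 − 3775.3 = 142.0 ≈ 142 nmi

142 nmi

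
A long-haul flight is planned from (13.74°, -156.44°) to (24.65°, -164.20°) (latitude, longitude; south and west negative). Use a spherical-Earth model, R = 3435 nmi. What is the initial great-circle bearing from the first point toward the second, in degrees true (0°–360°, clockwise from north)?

N = sin Δλ·cos φ₂ = -0.1227;  D = cos φ₁ sin φ₂ − sin φ₁ cos φ₂ cos Δλ = +0.1912
initial course = atan2(N, D) = 327.31°

327.3°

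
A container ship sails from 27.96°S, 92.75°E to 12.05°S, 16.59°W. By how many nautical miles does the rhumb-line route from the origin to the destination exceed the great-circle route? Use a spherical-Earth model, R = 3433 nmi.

162 nmi

Great circle: cos σ = sin φ₁ sin φ₂ + cos φ₁ cos φ₂ cos Δλ,  σ = 1.7601 rad → d_gc = 6042.5 nmi
Rhumb line: Δψ = +0.2967, q = Δφ/Δψ = 0.9358, d_rh = R√(Δφ²+q²Δλ²) = 6204.6 nmi
Excess = 6204.6 − 6042.5 = 162.1 ≈ 162 nmi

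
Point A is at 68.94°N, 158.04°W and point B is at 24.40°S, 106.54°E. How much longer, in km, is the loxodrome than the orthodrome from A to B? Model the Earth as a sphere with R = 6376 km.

Great circle: cos σ = sin φ₁ sin φ₂ + cos φ₁ cos φ₂ cos Δλ,  σ = 2.0003 rad → d_gc = 12753.9 km
Rhumb line: Δψ = -2.1220, q = Δφ/Δψ = 0.7677, d_rh = R√(Δφ²+q²Δλ²) = 13204.0 km
Excess = 13204.0 − 12753.9 = 450.1 ≈ 450 km

450 km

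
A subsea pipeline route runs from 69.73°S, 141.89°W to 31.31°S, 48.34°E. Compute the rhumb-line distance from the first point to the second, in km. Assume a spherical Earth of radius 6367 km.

11837 km

Δψ = ln[tan(π/4+φ₂/2)/tan(π/4+φ₁/2)] = +1.1458;  Δφ = +0.6706 rad,  Δλ = -2.9630 rad
q = Δφ/Δψ = 0.5852
d = R·√(Δφ² + q²Δλ²) = 6367·1.85914 = 11837 km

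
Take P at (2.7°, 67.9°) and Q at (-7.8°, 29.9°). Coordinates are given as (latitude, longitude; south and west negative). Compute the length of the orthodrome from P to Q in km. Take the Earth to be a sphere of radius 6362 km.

Haversine: a = sin²(Δφ/2)+cos φ₁ cos φ₂ sin²(Δλ/2) = 0.11327;  σ = 2·atan2(√a,√(1−a))
σ = 39.334° → d = Rσ = 6362·0.68651 = 4368 km

4368 km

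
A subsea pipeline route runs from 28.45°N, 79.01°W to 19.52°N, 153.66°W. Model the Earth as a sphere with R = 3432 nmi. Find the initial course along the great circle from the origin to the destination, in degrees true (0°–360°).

θ = atan2( sin Δλ·cos φ₂ ,  cos φ₁ sin φ₂ − sin φ₁ cos φ₂ cos Δλ )
  = atan2(-0.9089, +0.1749) = 280.89°

280.9°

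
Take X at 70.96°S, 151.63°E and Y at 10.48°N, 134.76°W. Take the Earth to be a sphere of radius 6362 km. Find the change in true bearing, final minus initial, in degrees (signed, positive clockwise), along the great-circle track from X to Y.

Initial bearing θ₁ = atan2(sin Δλ cos φ₂, cos φ₁ sin φ₂ − sin φ₁ cos φ₂ cos Δλ) = 71.17°
Final bearing θ₂ = (initial bearing from the destination back to the start) + 180° = 18.30°
Δθ = θ₂ − θ₁ = -52.9°

-52.9°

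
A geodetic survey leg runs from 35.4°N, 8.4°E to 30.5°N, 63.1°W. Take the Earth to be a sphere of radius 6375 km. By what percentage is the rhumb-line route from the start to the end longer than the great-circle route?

Great circle: σ = 1.0276 rad → d_gc = Rσ = 6551.0 km
Rhumb: Δφ = -0.0855, Δλ = -1.2479, Δψ = -0.1020, q = Δφ/Δψ = 0.8387 → d_rh = R√(Δφ²+q²Δλ²) = 6694.3 km
Excess = (6694.3 − 6551.0) / 6551.0 = 143.3 / 6551.0 = 2.19% ≈ 2.2%

2.2%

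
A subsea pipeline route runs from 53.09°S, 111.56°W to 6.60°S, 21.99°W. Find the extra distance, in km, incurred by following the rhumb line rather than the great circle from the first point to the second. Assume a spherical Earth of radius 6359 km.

Great circle: cos σ = sin φ₁ sin φ₂ + cos φ₁ cos φ₂ cos Δλ,  σ = 1.4743 rad → d_gc = 9374.9 km
Rhumb line: Δψ = +0.9820, q = Δφ/Δψ = 0.8263, d_rh = R√(Δφ²+q²Δλ²) = 9700.1 km
Excess = 9700.1 − 9374.9 = 325.2 ≈ 325 km

325 km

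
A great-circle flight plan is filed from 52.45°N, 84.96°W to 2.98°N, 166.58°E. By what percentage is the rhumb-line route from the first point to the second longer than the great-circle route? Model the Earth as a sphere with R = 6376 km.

Great circle: σ = 1.7229 rad → d_gc = Rσ = 10985.1 km
Rhumb: Δφ = -0.8634, Δλ = -1.8930, Δψ = -1.0269, q = Δφ/Δψ = 0.8408 → d_rh = R√(Δφ²+q²Δλ²) = 11544.8 km
Excess = (11544.8 − 10985.1) / 10985.1 = 559.7 / 10985.1 = 5.10% ≈ 5.1%

5.1%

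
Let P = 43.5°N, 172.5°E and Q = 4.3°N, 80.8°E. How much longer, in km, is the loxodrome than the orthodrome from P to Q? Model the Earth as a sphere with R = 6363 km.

Great circle: cos σ = sin φ₁ sin φ₂ + cos φ₁ cos φ₂ cos Δλ,  σ = 1.5406 rad → d_gc = 9803.1 km
Rhumb line: Δψ = -0.7697, q = Δφ/Δψ = 0.8889, d_rh = R√(Δφ²+q²Δλ²) = 10044.5 km
Excess = 10044.5 − 9803.1 = 241.4 ≈ 241 km

241 km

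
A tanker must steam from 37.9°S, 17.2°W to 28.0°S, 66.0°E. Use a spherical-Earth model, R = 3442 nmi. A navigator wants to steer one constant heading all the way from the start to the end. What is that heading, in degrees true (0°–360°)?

Δψ = ln[tan(π/4+φ₂/2)/tan(π/4+φ₁/2)] = +0.2064
Δλ = +1.4521 rad (taken the short way round)
course = atan2(Δλ, Δψ) = 81.91°

81.9°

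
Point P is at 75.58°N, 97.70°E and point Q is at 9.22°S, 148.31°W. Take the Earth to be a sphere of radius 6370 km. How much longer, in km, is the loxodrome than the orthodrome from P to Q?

988 km

Great circle: cos σ = sin φ₁ sin φ₂ + cos φ₁ cos φ₂ cos Δλ,  σ = 1.8288 rad → d_gc = 11649.2 km
Rhumb line: Δψ = -2.2291, q = Δφ/Δψ = 0.6640, d_rh = R√(Δφ²+q²Δλ²) = 12636.8 km
Excess = 12636.8 − 11649.2 = 987.6 ≈ 988 km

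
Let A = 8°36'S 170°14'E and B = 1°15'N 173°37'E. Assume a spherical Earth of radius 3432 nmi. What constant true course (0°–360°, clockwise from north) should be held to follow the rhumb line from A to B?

18.9°

Meridional parts: M(φ₁)=-0.1507, M(φ₂)=+0.0218 → ΔM = +0.1725;  Δλ = +0.0591 rad
tan C = Δλ / ΔM = +0.3424 → C = 18.90°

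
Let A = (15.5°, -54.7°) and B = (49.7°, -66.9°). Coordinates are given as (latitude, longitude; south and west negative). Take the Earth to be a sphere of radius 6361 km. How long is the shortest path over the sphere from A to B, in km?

3953 km

cos σ = sin φ₁ sin φ₂ + cos φ₁ cos φ₂ cos Δλ
      = sin(15.50°)sin(49.70°) + cos(15.50°)cos(49.70°)cos(-12.20°) = 0.8130
σ = 35.609° → d = Rσ = 6361·0.62150 = 3953 km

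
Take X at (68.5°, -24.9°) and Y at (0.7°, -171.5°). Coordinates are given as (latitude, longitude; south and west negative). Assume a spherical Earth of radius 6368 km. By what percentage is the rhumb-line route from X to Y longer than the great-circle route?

16.8%

Great circle: σ = 1.8698 rad → d_gc = Rσ = 11907.0 km
Rhumb: Δφ = -1.1833, Δλ = -2.5587, Δψ = -1.6493, q = Δφ/Δψ = 0.7175 → d_rh = R√(Δφ²+q²Δλ²) = 13908.6 km
Excess = (13908.6 − 11907.0) / 11907.0 = 2001.6 / 11907.0 = 16.81% ≈ 16.8%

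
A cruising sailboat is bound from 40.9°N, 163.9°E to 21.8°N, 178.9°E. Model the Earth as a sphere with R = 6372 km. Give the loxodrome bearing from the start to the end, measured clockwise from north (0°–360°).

Δψ = ln[tan(π/4+φ₂/2)/tan(π/4+φ₁/2)] = -0.3935
Δλ = +0.2618 rad (taken the short way round)
course = atan2(Δλ, Δψ) = 146.37°

146.4°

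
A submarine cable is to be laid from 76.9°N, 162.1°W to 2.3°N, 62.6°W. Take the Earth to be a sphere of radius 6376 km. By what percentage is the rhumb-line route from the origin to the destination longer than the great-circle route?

Great circle: σ = 1.5691 rad → d_gc = Rσ = 10004.5 km
Rhumb: Δφ = -1.3020, Δλ = +1.7366, Δψ = -2.1242, q = Δφ/Δψ = 0.6129 → d_rh = R√(Δφ²+q²Δλ²) = 10722.7 km
Excess = (10722.7 − 10004.5) / 10004.5 = 718.2 / 10004.5 = 7.18% ≈ 7.2%

7.2%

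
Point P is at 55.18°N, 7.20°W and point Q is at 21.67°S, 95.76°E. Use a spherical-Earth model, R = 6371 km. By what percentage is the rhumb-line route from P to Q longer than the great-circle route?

2.4%

Great circle: σ = 2.0066 rad → d_gc = Rσ = 12784.1 km
Rhumb: Δφ = -1.3413, Δλ = +1.7970, Δψ = -1.5473, q = Δφ/Δψ = 0.8669 → d_rh = R√(Δφ²+q²Δλ²) = 13096.4 km
Excess = (13096.4 − 12784.1) / 12784.1 = 312.3 / 12784.1 = 2.44% ≈ 2.4%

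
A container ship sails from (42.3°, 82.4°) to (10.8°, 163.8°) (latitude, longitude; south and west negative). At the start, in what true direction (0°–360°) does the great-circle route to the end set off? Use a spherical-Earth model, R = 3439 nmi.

N = sin Δλ·cos φ₂ = +0.9712;  D = cos φ₁ sin φ₂ − sin φ₁ cos φ₂ cos Δλ = +0.0397
initial course = atan2(N, D) = 87.66°

87.7°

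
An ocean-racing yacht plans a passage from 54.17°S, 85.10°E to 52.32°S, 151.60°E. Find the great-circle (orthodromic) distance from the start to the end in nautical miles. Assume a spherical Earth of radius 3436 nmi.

Haversine: a = sin²(Δφ/2)+cos φ₁ cos φ₂ sin²(Δλ/2) = 0.10783;  σ = 2·atan2(√a,√(1−a))
σ = 38.340° → d = Rσ = 3436·0.66916 = 2299 nmi

2299 nmi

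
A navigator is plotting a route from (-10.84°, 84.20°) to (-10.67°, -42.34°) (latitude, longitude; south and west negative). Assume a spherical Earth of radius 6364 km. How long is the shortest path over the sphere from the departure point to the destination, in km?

13626 km

Haversine: a = sin²(Δφ/2)+cos φ₁ cos φ₂ sin²(Δλ/2) = 0.76991;  σ = 2·atan2(√a,√(1−a))
σ = 122.672° → d = Rσ = 6364·2.14103 = 13626 km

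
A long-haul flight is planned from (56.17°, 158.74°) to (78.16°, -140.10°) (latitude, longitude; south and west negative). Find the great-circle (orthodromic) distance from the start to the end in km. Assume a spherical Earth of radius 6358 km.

3302 km

Haversine: a = sin²(Δφ/2)+cos φ₁ cos φ₂ sin²(Δλ/2) = 0.06594;  σ = 2·atan2(√a,√(1−a))
σ = 29.759° → d = Rσ = 6358·0.51939 = 3302 km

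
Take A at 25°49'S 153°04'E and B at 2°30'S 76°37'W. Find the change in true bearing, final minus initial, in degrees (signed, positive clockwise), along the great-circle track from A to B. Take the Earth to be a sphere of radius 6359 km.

-56.7°

At departure: θ₁ = atan2(sin Δλ cos φ₂, cos φ₁ sin φ₂ − sin φ₁ cos φ₂ cos Δλ) = 112.84°
At arrival: θ₂ = atan2(sin Δλ cos φ₁, −cos φ₂ sin φ₁ + sin φ₂ cos φ₁ cos Δλ) = 56.14°
Δθ = θ₂ − θ₁ = -56.7°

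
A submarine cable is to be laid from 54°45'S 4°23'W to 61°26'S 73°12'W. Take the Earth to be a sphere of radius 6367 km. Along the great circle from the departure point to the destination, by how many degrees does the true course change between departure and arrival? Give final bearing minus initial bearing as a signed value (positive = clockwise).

At departure: θ₁ = atan2(sin Δλ cos φ₂, cos φ₁ sin φ₂ − sin φ₁ cos φ₂ cos Δλ) = 230.64°
At arrival: θ₂ = atan2(sin Δλ cos φ₁, −cos φ₂ sin φ₁ + sin φ₂ cos φ₁ cos Δλ) = 291.07°
Δθ = θ₂ − θ₁ = +60.4°

+60.4°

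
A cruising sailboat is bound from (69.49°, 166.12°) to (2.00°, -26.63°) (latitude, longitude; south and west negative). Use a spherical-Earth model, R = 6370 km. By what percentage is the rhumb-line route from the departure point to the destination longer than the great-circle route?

25.6%

Great circle: σ = 1.8848 rad → d_gc = Rσ = 12006.0 km
Rhumb: Δφ = -1.1779, Δλ = +2.9191, Δψ = -1.6748, q = Δφ/Δψ = 0.7033 → d_rh = R√(Δφ²+q²Δλ²) = 15077.6 km
Excess = (15077.6 − 12006.0) / 12006.0 = 3071.6 / 12006.0 = 25.58% ≈ 25.6%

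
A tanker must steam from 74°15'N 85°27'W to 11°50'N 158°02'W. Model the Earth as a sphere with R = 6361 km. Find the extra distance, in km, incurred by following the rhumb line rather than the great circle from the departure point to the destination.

Great circle: cos σ = sin φ₁ sin φ₂ + cos φ₁ cos φ₂ cos Δλ,  σ = 1.2902 rad → d_gc = 8207.2 km
Rhumb line: Δψ = -1.7702, q = Δφ/Δψ = 0.6154, d_rh = R√(Δφ²+q²Δλ²) = 8521.2 km
Excess = 8521.2 − 8207.2 = 314.0 ≈ 314 km

314 km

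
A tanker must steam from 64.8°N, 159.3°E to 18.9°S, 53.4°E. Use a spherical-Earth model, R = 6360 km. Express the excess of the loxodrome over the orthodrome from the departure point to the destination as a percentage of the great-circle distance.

4.4%

Great circle: σ = 1.9861 rad → d_gc = Rσ = 12631.4 km
Rhumb: Δφ = -1.4608, Δλ = -1.8483, Δψ = -1.8342, q = Δφ/Δψ = 0.7964 → d_rh = R√(Δφ²+q²Δλ²) = 13189.8 km
Excess = (13189.8 − 12631.4) / 12631.4 = 558.4 / 12631.4 = 4.42% ≈ 4.4%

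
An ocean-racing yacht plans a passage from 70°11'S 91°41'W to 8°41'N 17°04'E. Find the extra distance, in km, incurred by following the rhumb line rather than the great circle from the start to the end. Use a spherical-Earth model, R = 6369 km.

Great circle: cos σ = sin φ₁ sin φ₂ + cos φ₁ cos φ₂ cos Δλ,  σ = 1.8232 rad → d_gc = 11612.1 km
Rhumb line: Δψ = +1.8969, q = Δφ/Δψ = 0.7256, d_rh = R√(Δφ²+q²Δλ²) = 12401.7 km
Excess = 12401.7 − 11612.1 = 789.6 ≈ 790 km

790 km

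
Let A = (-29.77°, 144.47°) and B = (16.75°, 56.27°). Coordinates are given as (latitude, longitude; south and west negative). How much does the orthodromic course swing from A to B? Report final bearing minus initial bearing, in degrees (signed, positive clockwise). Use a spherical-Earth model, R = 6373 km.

At departure: θ₁ = atan2(sin Δλ cos φ₂, cos φ₁ sin φ₂ − sin φ₁ cos φ₂ cos Δλ) = 285.48°
At arrival: θ₂ = atan2(sin Δλ cos φ₁, −cos φ₂ sin φ₁ + sin φ₂ cos φ₁ cos Δλ) = 299.12°
Δθ = θ₂ − θ₁ = +13.6°

+13.6°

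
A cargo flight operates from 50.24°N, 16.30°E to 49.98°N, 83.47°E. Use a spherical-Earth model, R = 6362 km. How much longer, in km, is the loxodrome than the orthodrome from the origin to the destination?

169 km

Great circle: cos σ = sin φ₁ sin φ₂ + cos φ₁ cos φ₂ cos Δλ,  σ = 0.7253 rad → d_gc = 4614.5 km
Rhumb line: Δψ = -0.0071, q = Δφ/Δψ = 0.6413, d_rh = R√(Δφ²+q²Δλ²) = 4783.3 km
Excess = 4783.3 − 4614.5 = 168.8 ≈ 169 km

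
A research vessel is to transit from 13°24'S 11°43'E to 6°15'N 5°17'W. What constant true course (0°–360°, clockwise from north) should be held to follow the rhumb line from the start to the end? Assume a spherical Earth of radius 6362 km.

319.3°

Δψ = ln[tan(π/4+φ₂/2)/tan(π/4+φ₁/2)] = +0.3453
Δλ = -0.2967 rad (taken the short way round)
course = atan2(Δλ, Δψ) = 319.33°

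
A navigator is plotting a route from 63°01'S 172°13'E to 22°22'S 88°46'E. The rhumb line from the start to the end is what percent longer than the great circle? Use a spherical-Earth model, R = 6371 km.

4.9%

Great circle: σ = 1.1735 rad → d_gc = Rσ = 7476.1 km
Rhumb: Δφ = +0.7095, Δλ = -1.4565, Δψ = +1.0267, q = Δφ/Δψ = 0.6910 → d_rh = R√(Δφ²+q²Δλ²) = 7845.0 km
Excess = (7845.0 − 7476.1) / 7476.1 = 368.9 / 7476.1 = 4.93% ≈ 4.9%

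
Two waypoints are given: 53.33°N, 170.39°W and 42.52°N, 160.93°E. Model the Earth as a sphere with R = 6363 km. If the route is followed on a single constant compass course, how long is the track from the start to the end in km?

2439 km

Δψ = ln[tan(π/4+φ₂/2)/tan(π/4+φ₁/2)] = -0.2830;  Δφ = -0.1887 rad,  Δλ = -0.5006 rad
q = Δφ/Δψ = 0.6667
d = R·√(Δφ² + q²Δλ²) = 6363·0.38334 = 2439 km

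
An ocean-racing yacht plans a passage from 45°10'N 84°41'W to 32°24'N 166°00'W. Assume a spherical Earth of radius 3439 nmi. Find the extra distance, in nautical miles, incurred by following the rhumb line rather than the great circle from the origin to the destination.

143 nmi

Great circle: cos σ = sin φ₁ sin φ₂ + cos φ₁ cos φ₂ cos Δλ,  σ = 1.0817 rad → d_gc = 3719.84 nmi
Rhumb line: Δψ = -0.2872, q = Δφ/Δψ = 0.7758, d_rh = R√(Δφ²+q²Δλ²) = 3863.31 nmi
Excess = 3863.31 − 3719.84 = 143.47 ≈ 143 nmi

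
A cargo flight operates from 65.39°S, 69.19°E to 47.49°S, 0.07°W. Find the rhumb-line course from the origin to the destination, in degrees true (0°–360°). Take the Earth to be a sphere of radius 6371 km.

295.6°

Meridional parts: M(φ₁)=-1.5227, M(φ₂)=-0.9442 → ΔM = +0.5784;  Δλ = -1.2088 rad
tan C = Δλ / ΔM = -2.0897 → C = 295.57°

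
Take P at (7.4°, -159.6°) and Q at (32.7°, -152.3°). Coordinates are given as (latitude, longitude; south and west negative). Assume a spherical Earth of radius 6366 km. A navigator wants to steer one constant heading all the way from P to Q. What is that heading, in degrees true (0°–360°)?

Δψ = ln[tan(π/4+φ₂/2)/tan(π/4+φ₁/2)] = +0.4750
Δλ = +0.1274 rad (taken the short way round)
course = atan2(Δλ, Δψ) = 15.02°

15.0°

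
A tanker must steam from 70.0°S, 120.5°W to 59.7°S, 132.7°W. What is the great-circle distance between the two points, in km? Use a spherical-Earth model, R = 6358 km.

1274 km

Haversine: a = sin²(Δφ/2)+cos φ₁ cos φ₂ sin²(Δλ/2) = 0.01001;  σ = 2·atan2(√a,√(1−a))
σ = 11.482° → d = Rσ = 6358·0.20040 = 1274 km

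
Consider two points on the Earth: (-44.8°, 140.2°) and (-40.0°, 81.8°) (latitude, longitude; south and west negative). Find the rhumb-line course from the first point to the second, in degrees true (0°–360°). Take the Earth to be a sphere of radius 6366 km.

Meridional parts: M(φ₁)=-0.8764, M(φ₂)=-0.7629 → ΔM = +0.1135;  Δλ = -1.0193 rad
tan C = Δλ / ΔM = -8.9775 → C = 276.36°

276.4°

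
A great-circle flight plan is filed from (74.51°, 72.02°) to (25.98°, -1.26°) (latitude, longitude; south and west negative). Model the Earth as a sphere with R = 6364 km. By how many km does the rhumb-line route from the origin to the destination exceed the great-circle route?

306 km

Great circle: cos σ = sin φ₁ sin φ₂ + cos φ₁ cos φ₂ cos Δλ,  σ = 1.0573 rad → d_gc = 6728.7 km
Rhumb line: Δψ = -1.5252, q = Δφ/Δψ = 0.5553, d_rh = R√(Δφ²+q²Δλ²) = 7034.7 km
Excess = 7034.7 − 6728.7 = 306.0 ≈ 306 km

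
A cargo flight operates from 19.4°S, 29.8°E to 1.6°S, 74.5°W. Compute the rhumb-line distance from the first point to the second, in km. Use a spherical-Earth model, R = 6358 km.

11502 km

Δψ = ln[tan(π/4+φ₂/2)/tan(π/4+φ₁/2)] = +0.3173;  Δφ = +0.3107 rad,  Δλ = -1.8204 rad
q = Δφ/Δψ = 0.9790
d = R·√(Δφ² + q²Δλ²) = 6358·1.80906 = 11502 km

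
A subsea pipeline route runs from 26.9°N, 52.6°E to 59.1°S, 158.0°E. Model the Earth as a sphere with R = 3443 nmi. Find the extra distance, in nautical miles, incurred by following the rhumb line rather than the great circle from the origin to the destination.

195 nmi

Great circle: cos σ = sin φ₁ sin φ₂ + cos φ₁ cos φ₂ cos Δλ,  σ = 2.1058 rad → d_gc = 7250.2 nmi
Rhumb line: Δψ = -1.7737, q = Δφ/Δψ = 0.8462, d_rh = R√(Δφ²+q²Δλ²) = 7445.4 nmi
Excess = 7445.4 − 7250.2 = 195.2 ≈ 195 nmi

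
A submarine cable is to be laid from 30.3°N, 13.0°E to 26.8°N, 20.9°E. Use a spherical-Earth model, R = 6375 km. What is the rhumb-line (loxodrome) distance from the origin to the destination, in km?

865 km

Δψ = ln[tan(π/4+φ₂/2)/tan(π/4+φ₁/2)] = -0.0696;  Δφ = -0.0611 rad,  Δλ = +0.1379 rad
q = Δφ/Δψ = 0.8782
d = R·√(Δφ² + q²Δλ²) = 6375·0.13562 = 865 km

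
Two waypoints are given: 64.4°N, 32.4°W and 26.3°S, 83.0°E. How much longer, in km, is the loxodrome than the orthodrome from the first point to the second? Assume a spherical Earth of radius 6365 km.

Great circle: cos σ = sin φ₁ sin φ₂ + cos φ₁ cos φ₂ cos Δλ,  σ = 2.1721 rad → d_gc = 13825.5 km
Rhumb line: Δψ = -1.9580, q = Δφ/Δψ = 0.8085, d_rh = R√(Δφ²+q²Δλ²) = 14455.1 km
Excess = 14455.1 − 13825.5 = 629.6 ≈ 630 km

630 km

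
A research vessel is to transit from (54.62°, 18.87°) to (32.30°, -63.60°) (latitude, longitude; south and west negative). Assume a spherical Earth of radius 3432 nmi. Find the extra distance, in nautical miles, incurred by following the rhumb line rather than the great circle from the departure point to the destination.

172 nmi

Great circle: cos σ = sin φ₁ sin φ₂ + cos φ₁ cos φ₂ cos Δλ,  σ = 1.0474 rad → d_gc = 3594.7 nmi
Rhumb line: Δψ = -0.5465, q = Δφ/Δψ = 0.7128, d_rh = R√(Δφ²+q²Δλ²) = 3766.5 nmi
Excess = 3766.5 − 3594.7 = 171.8 ≈ 172 nmi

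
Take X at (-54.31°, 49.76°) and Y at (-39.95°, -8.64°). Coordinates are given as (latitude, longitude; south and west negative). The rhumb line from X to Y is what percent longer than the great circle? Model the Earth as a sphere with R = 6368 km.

Great circle: σ = 0.7138 rad → d_gc = Rσ = 4545.6 km
Rhumb: Δφ = +0.2506, Δλ = -1.0193, Δψ = +0.3716, q = Δφ/Δψ = 0.6744 → d_rh = R√(Δφ²+q²Δλ²) = 4659.1 km
Excess = (4659.1 − 4545.6) / 4545.6 = 113.5 / 4545.6 = 2.50% ≈ 2.5%

2.5%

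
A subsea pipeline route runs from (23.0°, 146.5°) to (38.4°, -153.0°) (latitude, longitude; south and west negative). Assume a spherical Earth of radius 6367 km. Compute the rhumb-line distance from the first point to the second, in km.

6000 km

Δψ = ln[tan(π/4+φ₂/2)/tan(π/4+φ₁/2)] = +0.3142;  Δφ = +0.2688 rad,  Δλ = +1.0559 rad
q = Δφ/Δψ = 0.8554
d = R·√(Δφ² + q²Δλ²) = 6367·0.94240 = 6000 km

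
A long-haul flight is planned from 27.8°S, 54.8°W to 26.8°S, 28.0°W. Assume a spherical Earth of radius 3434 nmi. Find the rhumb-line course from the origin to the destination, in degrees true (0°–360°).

87.6°

Δψ = ln[tan(π/4+φ₂/2)/tan(π/4+φ₁/2)] = +0.0196
Δλ = +0.4677 rad (taken the short way round)
course = atan2(Δλ, Δψ) = 87.60°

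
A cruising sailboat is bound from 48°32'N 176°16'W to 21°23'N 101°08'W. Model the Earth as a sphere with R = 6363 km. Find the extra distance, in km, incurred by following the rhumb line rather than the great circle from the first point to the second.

Great circle: cos σ = sin φ₁ sin φ₂ + cos φ₁ cos φ₂ cos Δλ,  σ = 1.1247 rad → d_gc = 7156.7 km
Rhumb line: Δψ = -0.5893, q = Δφ/Δψ = 0.8042, d_rh = R√(Δφ²+q²Δλ²) = 7356.1 km
Excess = 7356.1 − 7156.7 = 199.4 ≈ 199 km

199 km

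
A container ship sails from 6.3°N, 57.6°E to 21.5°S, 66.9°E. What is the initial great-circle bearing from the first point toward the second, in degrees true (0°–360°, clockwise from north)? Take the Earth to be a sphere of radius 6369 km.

162.1°

θ = atan2( sin Δλ·cos φ₂ ,  cos φ₁ sin φ₂ − sin φ₁ cos φ₂ cos Δλ )
  = atan2(+0.1504, -0.4650) = 162.08°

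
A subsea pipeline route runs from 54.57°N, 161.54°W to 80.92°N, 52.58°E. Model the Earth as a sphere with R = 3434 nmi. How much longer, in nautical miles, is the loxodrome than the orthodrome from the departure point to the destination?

703 nmi

Great circle: cos σ = sin φ₁ sin φ₂ + cos φ₁ cos φ₂ cos Δλ,  σ = 0.7541 rad → d_gc = 2589.6 nmi
Rhumb line: Δψ = +1.3920, q = Δφ/Δψ = 0.3304, d_rh = R√(Δφ²+q²Δλ²) = 3292.2 nmi
Excess = 3292.2 − 2589.6 = 702.6 ≈ 703 nmi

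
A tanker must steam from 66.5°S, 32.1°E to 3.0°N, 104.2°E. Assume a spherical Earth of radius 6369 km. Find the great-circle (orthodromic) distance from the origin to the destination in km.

9530 km

cos σ = sin φ₁ sin φ₂ + cos φ₁ cos φ₂ cos Δλ
      = sin(-66.50°)sin(3.00°) + cos(-66.50°)cos(3.00°)cos(72.10°) = 0.0744
σ = 85.734° → d = Rσ = 6369·1.49633 = 9530 km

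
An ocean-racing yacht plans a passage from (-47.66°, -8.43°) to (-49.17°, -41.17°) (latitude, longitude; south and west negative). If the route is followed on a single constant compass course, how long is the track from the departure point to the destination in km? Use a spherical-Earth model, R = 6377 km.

2424 km

Δψ = ln[tan(π/4+φ₂/2)/tan(π/4+φ₁/2)] = -0.0397;  Δφ = -0.0264 rad,  Δλ = -0.5714 rad
q = Δφ/Δψ = 0.6637
d = R·√(Δφ² + q²Δλ²) = 6377·0.38015 = 2424 km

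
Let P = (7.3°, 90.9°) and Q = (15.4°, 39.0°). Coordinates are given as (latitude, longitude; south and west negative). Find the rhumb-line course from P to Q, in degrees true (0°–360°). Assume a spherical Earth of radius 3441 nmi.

Δψ = ln[tan(π/4+φ₂/2)/tan(π/4+φ₁/2)] = +0.1443
Δλ = -0.9058 rad (taken the short way round)
course = atan2(Δλ, Δψ) = 279.05°

279.1°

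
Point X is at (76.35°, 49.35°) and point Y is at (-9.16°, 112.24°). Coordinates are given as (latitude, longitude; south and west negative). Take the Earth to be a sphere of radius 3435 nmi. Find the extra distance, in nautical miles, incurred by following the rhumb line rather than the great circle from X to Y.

Great circle: cos σ = sin φ₁ sin φ₂ + cos φ₁ cos φ₂ cos Δλ,  σ = 1.6193 rad → d_gc = 5562.4 nmi
Rhumb line: Δψ = -2.2834, q = Δφ/Δψ = 0.6536, d_rh = R√(Δφ²+q²Δλ²) = 5688.0 nmi
Excess = 5688.0 − 5562.4 = 125.6 ≈ 126 nmi

126 nmi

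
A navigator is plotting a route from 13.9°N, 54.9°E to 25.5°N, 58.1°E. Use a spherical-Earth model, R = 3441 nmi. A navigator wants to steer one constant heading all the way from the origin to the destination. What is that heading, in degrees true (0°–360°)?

14.5°

Meridional parts: M(φ₁)=+0.2450, M(φ₂)=+0.4605 → ΔM = +0.2155;  Δλ = +0.0559 rad
tan C = Δλ / ΔM = +0.2592 → C = 14.53°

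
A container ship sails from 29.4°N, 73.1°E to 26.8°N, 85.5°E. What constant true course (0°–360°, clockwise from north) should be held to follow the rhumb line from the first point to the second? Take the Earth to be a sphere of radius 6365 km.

Δψ = ln[tan(π/4+φ₂/2)/tan(π/4+φ₁/2)] = -0.0514
Δλ = +0.2164 rad (taken the short way round)
course = atan2(Δλ, Δψ) = 103.37°

103.4°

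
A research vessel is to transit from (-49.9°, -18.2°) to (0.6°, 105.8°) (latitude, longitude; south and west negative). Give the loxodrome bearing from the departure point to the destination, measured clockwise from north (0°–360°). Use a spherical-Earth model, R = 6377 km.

Δψ = ln[tan(π/4+φ₂/2)/tan(π/4+φ₁/2)] = +1.0184
Δλ = +2.1642 rad (taken the short way round)
course = atan2(Δλ, Δψ) = 64.80°

64.8°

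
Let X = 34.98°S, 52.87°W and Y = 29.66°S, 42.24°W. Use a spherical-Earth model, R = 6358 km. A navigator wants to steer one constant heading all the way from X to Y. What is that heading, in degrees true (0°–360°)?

59.3°

Δψ = ln[tan(π/4+φ₂/2)/tan(π/4+φ₁/2)] = +0.1099
Δλ = +0.1855 rad (taken the short way round)
course = atan2(Δλ, Δψ) = 59.35°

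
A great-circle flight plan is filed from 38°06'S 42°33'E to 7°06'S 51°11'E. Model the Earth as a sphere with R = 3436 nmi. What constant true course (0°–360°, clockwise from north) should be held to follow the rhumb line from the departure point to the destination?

Meridional parts: M(φ₁)=-0.7202, M(φ₂)=-0.1242 → ΔM = +0.5960;  Δλ = +0.1507 rad
tan C = Δλ / ΔM = +0.2528 → C = 14.19°

14.2°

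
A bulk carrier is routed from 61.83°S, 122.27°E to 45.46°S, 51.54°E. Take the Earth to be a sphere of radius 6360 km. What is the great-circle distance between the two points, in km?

4714 km

Haversine: a = sin²(Δφ/2)+cos φ₁ cos φ₂ sin²(Δλ/2) = 0.13119;  σ = 2·atan2(√a,√(1−a))
σ = 42.471° → d = Rσ = 6360·0.74127 = 4714 km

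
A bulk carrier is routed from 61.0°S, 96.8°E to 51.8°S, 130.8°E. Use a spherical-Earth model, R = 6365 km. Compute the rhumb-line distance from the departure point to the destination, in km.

Δψ = ln[tan(π/4+φ₂/2)/tan(π/4+φ₁/2)] = +0.2919;  Δφ = +0.1606 rad,  Δλ = +0.5934 rad
q = Δφ/Δψ = 0.5501
d = R·√(Δφ² + q²Δλ²) = 6365·0.36378 = 2315 km

2315 km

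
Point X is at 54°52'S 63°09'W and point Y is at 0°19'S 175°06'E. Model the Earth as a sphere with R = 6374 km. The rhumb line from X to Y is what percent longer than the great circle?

7.1%

Great circle: σ = 1.8737 rad → d_gc = Rσ = 11943.0 km
Rhumb: Δφ = +0.9521, Δλ = -2.1249, Δψ = +1.1447, q = Δφ/Δψ = 0.8318 → d_rh = R√(Δφ²+q²Δλ²) = 12796.1 km
Excess = (12796.1 − 11943.0) / 11943.0 = 853.1 / 11943.0 = 7.14% ≈ 7.1%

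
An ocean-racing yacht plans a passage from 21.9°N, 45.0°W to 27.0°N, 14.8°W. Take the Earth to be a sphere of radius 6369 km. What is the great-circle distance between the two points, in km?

cos σ = sin φ₁ sin φ₂ + cos φ₁ cos φ₂ cos Δλ
      = sin(21.90°)sin(27.00°) + cos(21.90°)cos(27.00°)cos(30.20°) = 0.8838
σ = 27.891° → d = Rσ = 6369·0.48680 = 3100 km

3100 km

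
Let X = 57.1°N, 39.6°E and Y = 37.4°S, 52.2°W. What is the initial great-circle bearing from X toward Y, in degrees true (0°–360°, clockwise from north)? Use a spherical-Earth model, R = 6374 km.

248.7°

N = sin Δλ·cos φ₂ = -0.7940;  D = cos φ₁ sin φ₂ − sin φ₁ cos φ₂ cos Δλ = -0.3090
initial course = atan2(N, D) = 248.74°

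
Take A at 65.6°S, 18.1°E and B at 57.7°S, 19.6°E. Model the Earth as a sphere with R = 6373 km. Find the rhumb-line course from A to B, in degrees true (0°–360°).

5.1°

Meridional parts: M(φ₁)=-1.5315, M(φ₂)=-1.2393 → ΔM = +0.2922;  Δλ = +0.0262 rad
tan C = Δλ / ΔM = +0.0896 → C = 5.12°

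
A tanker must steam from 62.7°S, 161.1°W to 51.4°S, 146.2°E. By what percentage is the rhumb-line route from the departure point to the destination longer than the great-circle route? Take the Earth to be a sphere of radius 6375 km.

2.6%

Great circle: σ = 0.5199 rad → d_gc = Rσ = 3314.3 km
Rhumb: Δφ = +0.1972, Δλ = -0.9198, Δψ = +0.3660, q = Δφ/Δψ = 0.5388 → d_rh = R√(Δφ²+q²Δλ²) = 3400.2 km
Excess = (3400.2 − 3314.3) / 3314.3 = 85.9 / 3314.3 = 2.59% ≈ 2.6%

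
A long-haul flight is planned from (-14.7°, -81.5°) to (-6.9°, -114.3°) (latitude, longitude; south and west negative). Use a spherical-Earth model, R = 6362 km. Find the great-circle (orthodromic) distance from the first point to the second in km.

3676 km

Haversine: a = sin²(Δφ/2)+cos φ₁ cos φ₂ sin²(Δλ/2) = 0.08118;  σ = 2·atan2(√a,√(1−a))
σ = 33.107° → d = Rσ = 6362·0.57783 = 3676 km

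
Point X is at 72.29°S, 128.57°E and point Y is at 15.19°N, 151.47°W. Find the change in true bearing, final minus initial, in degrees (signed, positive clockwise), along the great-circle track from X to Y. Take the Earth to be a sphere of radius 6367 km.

Initial bearing θ₁ = atan2(sin Δλ cos φ₂, cos φ₁ sin φ₂ − sin φ₁ cos φ₂ cos Δλ) = 75.83°
Final bearing θ₂ = (initial bearing from the destination back to the start) + 180° = 17.80°
Δθ = θ₂ − θ₁ = -58.0°

-58.0°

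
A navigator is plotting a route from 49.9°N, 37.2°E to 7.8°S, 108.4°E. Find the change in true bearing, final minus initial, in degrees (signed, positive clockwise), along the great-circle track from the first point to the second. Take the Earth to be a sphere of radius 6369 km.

Initial bearing θ₁ = atan2(sin Δλ cos φ₂, cos φ₁ sin φ₂ − sin φ₁ cos φ₂ cos Δλ) = 109.47°
Final bearing θ₂ = (initial bearing from the destination back to the start) + 180° = 142.20°
Δθ = θ₂ − θ₁ = +32.7°

+32.7°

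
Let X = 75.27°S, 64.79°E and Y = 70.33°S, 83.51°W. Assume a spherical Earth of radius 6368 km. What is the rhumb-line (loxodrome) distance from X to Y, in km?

4872 km

Δψ = ln[tan(π/4+φ₂/2)/tan(π/4+φ₁/2)] = +0.2936;  Δφ = +0.0862 rad,  Δλ = -2.5883 rad
q = Δφ/Δψ = 0.2937
d = R·√(Δφ² + q²Δλ²) = 6368·0.76505 = 4872 km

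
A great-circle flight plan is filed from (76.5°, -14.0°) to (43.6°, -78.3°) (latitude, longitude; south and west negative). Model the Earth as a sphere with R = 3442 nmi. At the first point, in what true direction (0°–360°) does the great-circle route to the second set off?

257.5°

N = sin Δλ·cos φ₂ = -0.6525;  D = cos φ₁ sin φ₂ − sin φ₁ cos φ₂ cos Δλ = -0.1444
initial course = atan2(N, D) = 257.52°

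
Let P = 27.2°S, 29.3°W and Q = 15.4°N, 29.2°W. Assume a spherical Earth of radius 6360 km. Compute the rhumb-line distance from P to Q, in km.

4729 km

Δψ = ln[tan(π/4+φ₂/2)/tan(π/4+φ₁/2)] = +0.7657;  Δφ = +0.7435 rad,  Δλ = +0.0017 rad
q = Δφ/Δψ = 0.9710
d = R·√(Δφ² + q²Δλ²) = 6360·0.74351 = 4729 km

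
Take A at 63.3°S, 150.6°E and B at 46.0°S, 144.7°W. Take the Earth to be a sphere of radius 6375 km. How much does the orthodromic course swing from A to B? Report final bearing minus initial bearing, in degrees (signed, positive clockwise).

-55.2°

Initial bearing θ₁ = atan2(sin Δλ cos φ₂, cos φ₁ sin φ₂ − sin φ₁ cos φ₂ cos Δλ) = 95.28°
Final bearing θ₂ = (initial bearing from the destination back to the start) + 180° = 40.10°
Δθ = θ₂ − θ₁ = -55.2°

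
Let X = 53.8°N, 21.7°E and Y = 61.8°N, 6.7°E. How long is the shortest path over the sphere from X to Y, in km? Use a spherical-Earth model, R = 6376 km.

cos σ = sin φ₁ sin φ₂ + cos φ₁ cos φ₂ cos Δλ
      = sin(53.80°)sin(61.80°) + cos(53.80°)cos(61.80°)cos(-15.00°) = 0.9808
σ = 11.258° → d = Rσ = 6376·0.19649 = 1253 km

1253 km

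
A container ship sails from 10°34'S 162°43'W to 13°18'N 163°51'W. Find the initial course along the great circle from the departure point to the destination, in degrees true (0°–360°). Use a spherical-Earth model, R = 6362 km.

357.3°

N = sin Δλ·cos φ₂ = -0.0192;  D = cos φ₁ sin φ₂ − sin φ₁ cos φ₂ cos Δλ = +0.4046
initial course = atan2(N, D) = 357.28°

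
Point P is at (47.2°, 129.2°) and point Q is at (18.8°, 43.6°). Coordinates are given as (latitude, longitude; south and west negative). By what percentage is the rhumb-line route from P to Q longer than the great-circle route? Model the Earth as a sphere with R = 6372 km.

Great circle: σ = 1.2810 rad → d_gc = Rσ = 8162.2 km
Rhumb: Δφ = -0.4957, Δλ = -1.4940, Δψ = -0.6026, q = Δφ/Δψ = 0.8226 → d_rh = R√(Δφ²+q²Δλ²) = 8443.7 km
Excess = (8443.7 − 8162.2) / 8162.2 = 281.5 / 8162.2 = 3.449% ≈ 3.4%

3.4%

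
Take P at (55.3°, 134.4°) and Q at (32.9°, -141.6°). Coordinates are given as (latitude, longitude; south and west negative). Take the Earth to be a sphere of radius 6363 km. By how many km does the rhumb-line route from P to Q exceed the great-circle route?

340 km

Great circle: cos σ = sin φ₁ sin φ₂ + cos φ₁ cos φ₂ cos Δλ,  σ = 1.0512 rad → d_gc = 6688.8 km
Rhumb line: Δψ = -0.5547, q = Δφ/Δψ = 0.7047, d_rh = R√(Δφ²+q²Δλ²) = 7029.2 km
Excess = 7029.2 − 6688.8 = 340.4 ≈ 340 km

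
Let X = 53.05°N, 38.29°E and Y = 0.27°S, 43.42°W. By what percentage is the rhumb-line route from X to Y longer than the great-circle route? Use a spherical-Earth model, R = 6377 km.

2.4%

Great circle: σ = 1.4878 rad → d_gc = Rσ = 9487.7 km
Rhumb: Δφ = -0.9306, Δλ = -1.4261, Δψ = -1.1010, q = Δφ/Δψ = 0.8452 → d_rh = R√(Δφ²+q²Δλ²) = 9711.2 km
Excess = (9711.2 − 9487.7) / 9487.7 = 223.5 / 9487.7 = 2.36% ≈ 2.4%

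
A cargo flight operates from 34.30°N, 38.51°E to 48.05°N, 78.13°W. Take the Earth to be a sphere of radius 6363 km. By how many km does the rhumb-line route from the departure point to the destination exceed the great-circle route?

912 km

Great circle: cos σ = sin φ₁ sin φ₂ + cos φ₁ cos φ₂ cos Δλ,  σ = 1.3984 rad → d_gc = 8898.3 km
Rhumb line: Δψ = +0.3208, q = Δφ/Δψ = 0.7481, d_rh = R√(Δφ²+q²Δλ²) = 9810.2 km
Excess = 9810.2 − 8898.3 = 911.9 ≈ 912 km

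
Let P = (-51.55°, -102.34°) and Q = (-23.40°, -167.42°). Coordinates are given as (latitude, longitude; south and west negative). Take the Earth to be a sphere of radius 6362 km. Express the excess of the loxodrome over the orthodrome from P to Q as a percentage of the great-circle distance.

Great circle: σ = 0.9866 rad → d_gc = Rσ = 6277.1 km
Rhumb: Δφ = +0.4913, Δλ = -1.1359, Δψ = +0.6332, q = Δφ/Δψ = 0.7759 → d_rh = R√(Δφ²+q²Δλ²) = 6419.3 km
Excess = (6419.3 − 6277.1) / 6277.1 = 142.2 / 6277.1 = 2.27% ≈ 2.3%

2.3%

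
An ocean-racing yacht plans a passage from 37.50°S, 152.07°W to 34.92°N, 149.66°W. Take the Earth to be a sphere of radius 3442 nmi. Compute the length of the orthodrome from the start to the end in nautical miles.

4353 nmi

Haversine: a = sin²(Δφ/2)+cos φ₁ cos φ₂ sin²(Δλ/2) = 0.34927;  σ = 2·atan2(√a,√(1−a))
σ = 72.455° → d = Rσ = 3442·1.26457 = 4353 nmi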